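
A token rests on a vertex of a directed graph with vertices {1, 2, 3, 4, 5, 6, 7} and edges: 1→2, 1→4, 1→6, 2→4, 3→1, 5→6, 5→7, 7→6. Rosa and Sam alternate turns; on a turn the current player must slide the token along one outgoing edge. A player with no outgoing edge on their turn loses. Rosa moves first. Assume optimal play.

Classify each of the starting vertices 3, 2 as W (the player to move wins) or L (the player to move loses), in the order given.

Work bottom-up. With no move the player to move loses. Otherwise the position is W if at least one move leads to an L position for the opponent, and L if every move leads to a W.
Every edge goes from a vertex to one that appears earlier in the order 4, 6, 2, 1, 7, 3, 5, so processing vertices in that order labels each vertex after all of its successors.
4: no outgoing edge → L
6: no outgoing edge → L
2: →4(L), so W
1: →6(L), so W
7: →6(L), so W
3: →1(W) only, which is W, so L
5: →6(L), so W

3: L, 2: W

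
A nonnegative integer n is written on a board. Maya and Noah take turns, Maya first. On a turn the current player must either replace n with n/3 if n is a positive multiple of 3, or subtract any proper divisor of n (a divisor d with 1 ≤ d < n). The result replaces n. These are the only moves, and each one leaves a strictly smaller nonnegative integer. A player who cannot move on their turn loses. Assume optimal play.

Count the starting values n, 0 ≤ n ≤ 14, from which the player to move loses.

7

Work bottom-up. With no move the player to move loses. Otherwise the position is W if at least one move leads to an L position for the opponent, and L if every move leads to a W.
n=0: no move → L
n=1: no move → L
n=2: reaches L-position 1 → W
n=3: reaches L-position 1 → W
n=4: only reaches 2(W), 3(W), all W → L
n=5: reaches L-position 4 → W
n=6: reaches L-position 4 → W
n=7: only reaches 6(W), which is W → L
n=8: reaches L-position 4 → W
n=9: only reaches 3(W), 6(W), 8(W), all W → L
n=10: reaches L-position 9 → W
n=11: only reaches 10(W), which is W → L
n=12: reaches L-position 4 → W
n=13: only reaches 12(W), which is W → L
n=14: reaches L-position 7 → W
L entries with 0 ≤ n ≤ 14: n = 0, 1, 4, 7, 9, 11, 13; that makes 7.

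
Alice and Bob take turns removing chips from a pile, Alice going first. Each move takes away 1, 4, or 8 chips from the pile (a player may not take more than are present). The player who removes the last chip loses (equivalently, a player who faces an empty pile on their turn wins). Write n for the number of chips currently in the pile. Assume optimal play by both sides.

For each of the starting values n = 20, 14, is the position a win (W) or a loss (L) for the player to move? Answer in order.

20: L, 14: W

Build the W/L table. Terminal = W. A non-terminal position is W if it has a move to some L; otherwise it is L.
n=0: no move; the opponent has just taken the last chip and therefore loses → W
n=1: L (sole option 0(W) is W)
n=2: W (go to 1, an L position)
n=3: L (sole option 2(W) is W)
n=4: W (go to 3, an L position)
n=5: W (go to 1, an L position)
n=6: L (options 5(W), 2(W) are all W)
n=7: W (go to 6, an L position)
n=8: L (options 7(W), 4(W), 0(W) are all W)
n=9: W (go to 8, an L position)
n=10: W (go to 6, an L position)
n=11: W (go to 3, an L position)
n=12: W (go to 8, an L position)
n=13: L (options 12(W), 9(W), 5(W) are all W)
n=14: W (go to 13, an L position)
n=15: L (options 14(W), 11(W), 7(W) are all W)
n=16: W (go to 15, an L position)
n=17: W (go to 13, an L position)
n=18: L (options 17(W), 14(W), 10(W) are all W)
n=19: W (go to 18, an L position)
n=20: L (options 19(W), 16(W), 12(W) are all W)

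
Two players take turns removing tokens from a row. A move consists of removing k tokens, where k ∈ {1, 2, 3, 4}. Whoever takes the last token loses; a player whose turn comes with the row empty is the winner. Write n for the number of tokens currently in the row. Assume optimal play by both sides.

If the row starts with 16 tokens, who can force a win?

Classify positions by backward induction: terminal positions (no move available) are W. From any other position, the mover wins iff some move reaches an L.
n=0: no move; the opponent has just taken the last token and therefore loses → W
n=1: L (sole option 0(W) is W)
n=2: W (go to 1, an L position)
n=3: W (go to 1, an L position)
n=4: W (go to 1, an L position)
n=5: W (go to 1, an L position)
n=6: L (options 5(W), 4(W), 3(W), 2(W) are all W)
n=7: W (go to 6, an L position)
n=8: W (go to 6, an L position)
n=9: W (go to 6, an L position)
n=10: W (go to 6, an L position)
n=11: L (options 10(W), 9(W), 8(W), 7(W) are all W)
n=12: W (go to 11, an L position)
n=13: W (go to 11, an L position)
n=14: W (go to 11, an L position)
n=15: W (go to 11, an L position)
n=16: L (options 15(W), 14(W), 13(W), 12(W) are all W)
Every move from 16 reaches a W position, so the mover loses.

The second player wins.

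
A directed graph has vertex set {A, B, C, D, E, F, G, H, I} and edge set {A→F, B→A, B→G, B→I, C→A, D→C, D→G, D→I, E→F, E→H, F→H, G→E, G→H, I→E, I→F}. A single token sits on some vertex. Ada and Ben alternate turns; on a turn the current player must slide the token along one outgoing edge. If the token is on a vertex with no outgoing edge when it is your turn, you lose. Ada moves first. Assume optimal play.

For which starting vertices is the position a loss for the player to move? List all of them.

A, H, I

Label each position W (a win for the player to move) or L (a loss). A position with no legal move is L; any other position is W exactly when some move reaches an L, and L when every move reaches a W.
Every edge goes from a vertex to one that appears earlier in the order H, F, A, C, E, I, G, B, D, so processing vertices in that order labels each vertex after all of its successors.
H: no outgoing edge → L
F: reaches L-position H → W
A: only reaches F(W), which is W → L
C: reaches L-position A → W
E: reaches L-position H → W
I: only reaches E(W), F(W), all W → L
G: reaches L-position H → W
B: reaches L-position I → W
D: reaches L-position I → W
Reading off the rows marked L gives the requested list; there are 3 such vertices.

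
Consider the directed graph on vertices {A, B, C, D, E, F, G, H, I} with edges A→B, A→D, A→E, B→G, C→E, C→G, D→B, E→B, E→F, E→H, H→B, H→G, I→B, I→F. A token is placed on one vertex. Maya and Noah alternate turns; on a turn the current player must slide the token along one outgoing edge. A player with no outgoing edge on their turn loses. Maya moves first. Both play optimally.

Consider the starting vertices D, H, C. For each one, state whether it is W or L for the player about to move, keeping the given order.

D: L, H: W, C: W

Label each position W (a win for the player to move) or L (a loss). A position with no legal move is L; any other position is W exactly when some move reaches an L, and L when every move reaches a W.
Every edge goes from a vertex to one that appears earlier in the order G, F, B, H, E, C, D, A, I, so processing vertices in that order labels each vertex after all of its successors.
G: no outgoing edge → L
F: no outgoing edge → L
B: W (go to G, an L position)
H: W (go to G, an L position)
E: W (go to F, an L position)
C: W (go to G, an L position)
D: L (sole option B(W) is W)
A: W (go to D, an L position)
I: W (go to F, an L position)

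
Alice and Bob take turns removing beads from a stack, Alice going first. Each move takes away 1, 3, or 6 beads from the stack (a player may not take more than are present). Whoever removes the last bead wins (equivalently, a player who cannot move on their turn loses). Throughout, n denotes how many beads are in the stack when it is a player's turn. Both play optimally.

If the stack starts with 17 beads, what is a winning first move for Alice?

Remove 6, leaving 11.

Compute win/loss labels from the base case upward. A position with no move is L. Any other position is W if it can reach an L in one move, else L.
n=0: no move → L
n=1: →0(L), so W
n=2: →1(W) only, which is W, so L
n=3: →2(L), so W
n=4: →3(W), 1(W) — all W, so L
n=5: →4(L), so W
n=6: →0(L), so W
n=7: →4(L), so W
n=8: →2(L), so W
n=9: →8(W), 6(W), 3(W) — all W, so L
n=10: →9(L), so W
n=11: →10(W), 8(W), 5(W) — all W, so L
n=12: →11(L), so W
n=13: →12(W), 10(W), 7(W) — all W, so L
n=14: →13(L), so W
n=15: →9(L), so W
n=16: →13(L), so W
n=17: →11(L), so W
From 17, the L positions reachable in one move are: 11.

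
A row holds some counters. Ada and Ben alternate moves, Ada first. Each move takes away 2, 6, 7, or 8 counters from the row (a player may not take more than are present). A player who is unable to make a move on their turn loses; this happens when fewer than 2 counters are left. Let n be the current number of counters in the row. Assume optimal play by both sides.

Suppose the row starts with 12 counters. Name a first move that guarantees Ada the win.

Remove 7, leaving 5.

Build the W/L table. Terminal = L. A non-terminal position is W if it has a move to some L; otherwise it is L.
n=0: no move → L
n=1: no move → L
n=2: →0(L), so W
n=3: →1(L), so W
n=4: →2(W) only, which is W, so L
n=5: →3(W) only, which is W, so L
n=6: →4(L), so W
n=7: →5(L), so W
n=8: →1(L), so W
n=9: →1(L), so W
n=10: →4(L), so W
n=11: →5(L), so W
n=12: →5(L), so W
From 12, the L positions reachable in one move are: 5, 4. Any move reaching one of these is winning.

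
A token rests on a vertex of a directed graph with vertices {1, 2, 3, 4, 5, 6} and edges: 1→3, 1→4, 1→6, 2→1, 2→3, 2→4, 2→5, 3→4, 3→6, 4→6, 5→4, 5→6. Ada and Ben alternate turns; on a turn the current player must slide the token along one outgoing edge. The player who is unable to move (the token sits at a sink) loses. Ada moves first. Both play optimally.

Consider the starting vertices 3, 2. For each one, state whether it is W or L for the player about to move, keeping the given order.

3: W, 2: L

Label each position W (a win for the player to move) or L (a loss). A position with no legal move is L; any other position is W exactly when some move reaches an L, and L when every move reaches a W.
Every edge goes from a vertex to one that appears earlier in the order 6, 4, 3, 5, 1, 2, so processing vertices in that order labels each vertex after all of its successors.
6: no outgoing edge → L
4: W (go to 6, an L position)
3: W (go to 6, an L position)
5: W (go to 6, an L position)
1: W (go to 6, an L position)
2: L (options 1(W), 5(W), 3(W), 4(W) are all W)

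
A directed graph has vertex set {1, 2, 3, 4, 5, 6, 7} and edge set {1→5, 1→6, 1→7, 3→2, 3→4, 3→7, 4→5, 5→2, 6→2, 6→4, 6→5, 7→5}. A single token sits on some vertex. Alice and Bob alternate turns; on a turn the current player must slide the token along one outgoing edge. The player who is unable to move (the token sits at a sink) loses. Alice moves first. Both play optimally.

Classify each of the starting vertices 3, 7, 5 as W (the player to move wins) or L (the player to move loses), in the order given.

3: W, 7: L, 5: W

Work bottom-up. With no move the player to move loses. Otherwise the position is W if at least one move leads to an L position for the opponent, and L if every move leads to a W.
Every edge goes from a vertex to one that appears earlier in the order 2, 5, 4, 6, 7, 1, 3, so processing vertices in that order labels each vertex after all of its successors.
2: no outgoing edge → L
5: can move to 2, which is L ⇒ W
4: the only move is to 5(W), a W ⇒ L
6: can move to 4, which is L ⇒ W
7: the only move is to 5(W), a W ⇒ L
1: can move to 7, which is L ⇒ W
3: can move to 7, which is L ⇒ W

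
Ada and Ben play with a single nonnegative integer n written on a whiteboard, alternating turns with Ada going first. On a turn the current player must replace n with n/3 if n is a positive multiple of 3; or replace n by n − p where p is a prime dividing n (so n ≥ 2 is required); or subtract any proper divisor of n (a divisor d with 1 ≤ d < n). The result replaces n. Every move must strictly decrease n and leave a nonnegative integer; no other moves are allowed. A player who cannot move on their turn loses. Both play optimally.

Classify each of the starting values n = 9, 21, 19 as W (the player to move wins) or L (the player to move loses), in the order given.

Label each position W (a win for the player to move) or L (a loss). A position with no legal move is L; any other position is W exactly when some move reaches an L, and L when every move reaches a W.
n=0: no move → L
n=1: no move → L
n=2: →0(L), so W
n=3: →0(L), so W
n=4: →2(W), 3(W) — all W, so L
n=5: →0(L), so W
n=6: →4(L), so W
n=7: →0(L), so W
n=8: →4(L), so W
n=9: →3(W), 6(W), 8(W) — all W, so L
n=10: →9(L), so W
n=11: →0(L), so W
n=12: →4(L), so W
n=13: →0(L), so W
n=14: →7(W), 12(W), 13(W) — all W, so L
n=15: →14(L), so W
n=16: →14(L), so W
n=17: →0(L), so W
n=18: →9(L), so W
n=19: →0(L), so W
n=20: →10(W), 15(W), 16(W), 18(W), 19(W) — all W, so L
n=21: →14(L), so W

9: L, 21: W, 19: W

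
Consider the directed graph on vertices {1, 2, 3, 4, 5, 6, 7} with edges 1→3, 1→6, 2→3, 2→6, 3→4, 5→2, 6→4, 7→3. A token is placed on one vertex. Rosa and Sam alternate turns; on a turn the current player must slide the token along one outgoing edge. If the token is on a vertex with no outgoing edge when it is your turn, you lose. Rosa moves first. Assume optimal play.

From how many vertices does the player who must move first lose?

Compute win/loss labels from the base case upward. A position with no move is L. Any other position is W if it can reach an L in one move, else L.
Every edge goes from a vertex to one that appears earlier in the order 4, 6, 3, 1, 2, 7, 5, so processing vertices in that order labels each vertex after all of its successors.
4: no outgoing edge → L
6: can move to 4, which is L ⇒ W
3: can move to 4, which is L ⇒ W
1: moves to 3(W), 6(W); every one is W ⇒ L
2: moves to 3(W), 6(W); every one is W ⇒ L
7: the only move is to 3(W), a W ⇒ L
5: can move to 2, which is L ⇒ W
The L vertices are 1, 2, 4, 7; that is 4 in all.

4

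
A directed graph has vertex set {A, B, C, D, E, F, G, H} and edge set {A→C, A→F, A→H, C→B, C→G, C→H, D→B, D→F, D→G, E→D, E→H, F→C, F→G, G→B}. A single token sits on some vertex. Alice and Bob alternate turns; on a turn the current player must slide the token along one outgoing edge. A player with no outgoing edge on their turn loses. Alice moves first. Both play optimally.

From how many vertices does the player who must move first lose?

3

Classify positions by backward induction: terminal positions (no move available) are L. From any other position, the mover wins iff some move reaches an L.
Every edge goes from a vertex to one that appears earlier in the order H, B, G, C, F, D, A, E, so processing vertices in that order labels each vertex after all of its successors.
H: no outgoing edge → L
B: no outgoing edge → L
G: can move to B, which is L ⇒ W
C: can move to B, which is L ⇒ W
F: moves to C(W), G(W); every one is W ⇒ L
D: can move to F, which is L ⇒ W
A: can move to F, which is L ⇒ W
E: can move to H, which is L ⇒ W
The L vertices are B, F, H; that is 3 in all.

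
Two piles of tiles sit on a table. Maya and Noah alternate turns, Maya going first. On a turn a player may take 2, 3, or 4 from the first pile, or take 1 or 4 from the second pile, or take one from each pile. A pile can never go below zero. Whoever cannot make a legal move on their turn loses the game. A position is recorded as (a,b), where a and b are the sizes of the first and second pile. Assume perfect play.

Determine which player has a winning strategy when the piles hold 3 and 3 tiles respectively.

Noah wins.

Use the standard recursion: the mover loses at a terminal position; elsewhere, the mover wins exactly when some move hands the opponent an L position.
No move ever increases a pile, so every position that can arise here has a ≤ 3 and b ≤ 3; it is enough to label the cells with 0 ≤ a ≤ 3 and 0 ≤ b ≤ 3.
Every move lowers a or b (never raises either), so fill the grid row by row in increasing a, and left to right within a row: each cell's successors are then already labelled.
      b=0  b=1  b=2  b=3
a=0:    L    W    L    W
a=1:    L    W    L    W
a=2:    W    W    W    W
a=3:    W    L    W    L
Cells with no legal move (terminal, hence L): (0,0), (1,0).
The remaining L cells, each justified by listing all of its moves:
(0,2): only reaches (0,1)(W), which is W → L
(1,2): only reaches (1,1)(W), (0,1)(W), all W → L
(3,1): only reaches (1,1)(W), (0,1)(W), (3,0)(W), (2,0)(W), all W → L
(3,3): only reaches (1,3)(W), (0,3)(W), (3,2)(W), (2,2)(W), all W → L
Every other cell has at least one move into one of the L cells above, so it is W.
Every move from (3,3) reaches a W position, so the mover loses.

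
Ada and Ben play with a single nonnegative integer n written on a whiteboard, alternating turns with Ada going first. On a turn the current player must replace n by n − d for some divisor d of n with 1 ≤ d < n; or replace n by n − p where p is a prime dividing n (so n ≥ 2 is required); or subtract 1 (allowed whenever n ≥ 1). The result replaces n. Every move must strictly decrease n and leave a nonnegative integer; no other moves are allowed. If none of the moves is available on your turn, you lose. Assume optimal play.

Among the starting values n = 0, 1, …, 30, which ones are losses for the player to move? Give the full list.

Compute win/loss labels from the base case upward. A position with no move is L. Any other position is W if it can reach an L in one move, else L.
n=0: no move → L
n=1: can move to 0, which is L ⇒ W
n=2: can move to 0, which is L ⇒ W
n=3: can move to 0, which is L ⇒ W
n=4: moves to 2(W), 3(W); every one is W ⇒ L
n=5: can move to 0, which is L ⇒ W
n=6: can move to 4, which is L ⇒ W
n=7: can move to 0, which is L ⇒ W
n=8: can move to 4, which is L ⇒ W
n=9: moves to 6(W), 8(W); every one is W ⇒ L
n=10: can move to 9, which is L ⇒ W
n=11: can move to 0, which is L ⇒ W
n=12: can move to 9, which is L ⇒ W
n=13: can move to 0, which is L ⇒ W
n=14: moves to 7(W), 12(W), 13(W); every one is W ⇒ L
n=15: can move to 14, which is L ⇒ W
n=16: can move to 14, which is L ⇒ W
n=17: can move to 0, which is L ⇒ W
n=18: can move to 9, which is L ⇒ W
n=19: can move to 0, which is L ⇒ W
n=20: moves to 10(W), 15(W), 16(W), 18(W), 19(W); every one is W ⇒ L
n=21: can move to 14, which is L ⇒ W
n=22: can move to 20, which is L ⇒ W
n=23: can move to 0, which is L ⇒ W
n=24: can move to 20, which is L ⇒ W
n=25: can move to 20, which is L ⇒ W
n=26: moves to 13(W), 24(W), 25(W); every one is W ⇒ L
n=27: can move to 26, which is L ⇒ W
n=28: can move to 14, which is L ⇒ W
n=29: can move to 0, which is L ⇒ W
n=30: can move to 20, which is L ⇒ W
The losing starting values of n are exactly the entries labelled L in this table (6 of them).

0, 4, 9, 14, 20, 26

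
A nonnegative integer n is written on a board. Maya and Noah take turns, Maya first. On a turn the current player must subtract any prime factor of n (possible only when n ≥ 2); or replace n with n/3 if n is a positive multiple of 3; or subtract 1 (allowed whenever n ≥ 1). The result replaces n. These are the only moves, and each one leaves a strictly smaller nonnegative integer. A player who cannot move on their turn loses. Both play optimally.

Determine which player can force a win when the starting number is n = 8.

Classify positions by backward induction: terminal positions (no move available) are L. From any other position, the mover wins iff some move reaches an L.
n=0: no move → L
n=1: can move to 0, which is L ⇒ W
n=2: can move to 0, which is L ⇒ W
n=3: can move to 0, which is L ⇒ W
n=4: moves to 2(W), 3(W); every one is W ⇒ L
n=5: can move to 0, which is L ⇒ W
n=6: can move to 4, which is L ⇒ W
n=7: can move to 0, which is L ⇒ W
n=8: moves to 6(W), 7(W); every one is W ⇒ L
Every move from 8 reaches a W position, so the mover loses.

Noah wins.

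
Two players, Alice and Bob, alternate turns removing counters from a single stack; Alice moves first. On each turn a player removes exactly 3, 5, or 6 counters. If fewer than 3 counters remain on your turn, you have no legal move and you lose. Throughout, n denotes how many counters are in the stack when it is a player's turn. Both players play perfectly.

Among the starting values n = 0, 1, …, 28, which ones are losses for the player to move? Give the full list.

0, 1, 2, 9, 10, 11, 18, 19, 20, 27, 28

Positions with no move are L. A position that does have a move is losing for the player to move precisely when every available move leads to a winning position for the opponent. Fill in the labels:
n=0: no move → L
n=1: no move → L
n=2: no move → L
n=3: W (go to 0, an L position)
n=4: W (go to 1, an L position)
n=5: W (go to 2, an L position)
n=6: W (go to 1, an L position)
n=7: W (go to 2, an L position)
n=8: W (go to 2, an L position)
n=9: L (options 6(W), 4(W), 3(W) are all W)
n=10: L (options 7(W), 5(W), 4(W) are all W)
n=11: L (options 8(W), 6(W), 5(W) are all W)
n=12: W (go to 9, an L position)
n=13: W (go to 10, an L position)
n=14: W (go to 11, an L position)
n=15: W (go to 10, an L position)
n=16: W (go to 11, an L position)
n=17: W (go to 11, an L position)
n=18: L (options 15(W), 13(W), 12(W) are all W)
n=19: L (options 16(W), 14(W), 13(W) are all W)
n=20: L (options 17(W), 15(W), 14(W) are all W)
n=21: W (go to 18, an L position)
n=22: W (go to 19, an L position)
n=23: W (go to 20, an L position)
n=24: W (go to 19, an L position)
n=25: W (go to 20, an L position)
n=26: W (go to 20, an L position)
n=27: L (options 24(W), 22(W), 21(W) are all W)
n=28: L (options 25(W), 23(W), 22(W) are all W)
The losing starting values of n are exactly the entries labelled L in this table (11 of them).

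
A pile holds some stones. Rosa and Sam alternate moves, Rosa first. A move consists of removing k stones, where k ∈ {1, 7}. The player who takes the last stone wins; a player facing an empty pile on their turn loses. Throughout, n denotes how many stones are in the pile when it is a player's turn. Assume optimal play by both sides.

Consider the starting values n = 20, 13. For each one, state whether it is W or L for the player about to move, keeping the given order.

Use the standard recursion: the mover loses at a terminal position; elsewhere, the mover wins exactly when some move hands the opponent an L position.
n=0: no move → L
n=1: W (go to 0, an L position)
n=2: L (sole option 1(W) is W)
n=3: W (go to 2, an L position)
n=4: L (sole option 3(W) is W)
n=5: W (go to 4, an L position)
n=6: L (sole option 5(W) is W)
n=7: W (go to 6, an L position)
n=8: L (options 7(W), 1(W) are all W)
n=9: W (go to 8, an L position)
n=10: L (options 9(W), 3(W) are all W)
n=11: W (go to 10, an L position)
n=12: L (options 11(W), 5(W) are all W)
n=13: W (go to 12, an L position)
n=14: L (options 13(W), 7(W) are all W)
n=15: W (go to 14, an L position)
n=16: L (options 15(W), 9(W) are all W)
n=17: W (go to 16, an L position)
n=18: L (options 17(W), 11(W) are all W)
n=19: W (go to 18, an L position)
n=20: L (options 19(W), 13(W) are all W)

20: L, 13: W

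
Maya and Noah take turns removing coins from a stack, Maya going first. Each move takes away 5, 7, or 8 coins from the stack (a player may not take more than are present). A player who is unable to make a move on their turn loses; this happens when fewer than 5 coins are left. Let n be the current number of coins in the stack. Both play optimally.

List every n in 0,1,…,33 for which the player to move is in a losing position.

0, 1, 2, 3, 4, 13, 14, 15, 16, 17, 26, 27, 28, 29, 30

Positions with no move are L. A position that does have a move is losing for the player to move precisely when every available move leads to a winning position for the opponent. Fill in the labels:
n=0: no move → L
n=1: no move → L
n=2: no move → L
n=3: no move → L
n=4: no move → L
n=5: can move to 0, which is L ⇒ W
n=6: can move to 1, which is L ⇒ W
n=7: can move to 2, which is L ⇒ W
n=8: can move to 3, which is L ⇒ W
n=9: can move to 4, which is L ⇒ W
n=10: can move to 3, which is L ⇒ W
n=11: can move to 4, which is L ⇒ W
n=12: can move to 4, which is L ⇒ W
n=13: moves to 8(W), 6(W), 5(W); every one is W ⇒ L
n=14: moves to 9(W), 7(W), 6(W); every one is W ⇒ L
n=15: moves to 10(W), 8(W), 7(W); every one is W ⇒ L
n=16: moves to 11(W), 9(W), 8(W); every one is W ⇒ L
n=17: moves to 12(W), 10(W), 9(W); every one is W ⇒ L
n=18: can move to 13, which is L ⇒ W
n=19: can move to 14, which is L ⇒ W
n=20: can move to 15, which is L ⇒ W
n=21: can move to 16, which is L ⇒ W
n=22: can move to 17, which is L ⇒ W
n=23: can move to 16, which is L ⇒ W
n=24: can move to 17, which is L ⇒ W
n=25: can move to 17, which is L ⇒ W
n=26: moves to 21(W), 19(W), 18(W); every one is W ⇒ L
n=27: moves to 22(W), 20(W), 19(W); every one is W ⇒ L
n=28: moves to 23(W), 21(W), 20(W); every one is W ⇒ L
n=29: moves to 24(W), 22(W), 21(W); every one is W ⇒ L
n=30: moves to 25(W), 23(W), 22(W); every one is W ⇒ L
n=31: can move to 26, which is L ⇒ W
n=32: can move to 27, which is L ⇒ W
n=33: can move to 28, which is L ⇒ W
The losing starting values of n are exactly the entries labelled L in this table (15 of them).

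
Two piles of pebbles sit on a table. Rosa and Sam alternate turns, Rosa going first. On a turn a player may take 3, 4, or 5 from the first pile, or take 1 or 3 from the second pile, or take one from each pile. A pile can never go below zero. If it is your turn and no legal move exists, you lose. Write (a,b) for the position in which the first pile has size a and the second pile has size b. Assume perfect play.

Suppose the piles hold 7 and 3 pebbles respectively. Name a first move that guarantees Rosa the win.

Use the standard recursion: the mover loses at a terminal position; elsewhere, the mover wins exactly when some move hands the opponent an L position.
No move ever increases a pile, so every position that can arise here has a ≤ 7 and b ≤ 3; it is enough to label the cells with 0 ≤ a ≤ 7 and 0 ≤ b ≤ 3.
Every move lowers a or b (never raises either), so fill the grid row by row in increasing a, and left to right within a row: each cell's successors are then already labelled.
      b=0  b=1  b=2  b=3
a=0:    L    W    L    W
a=1:    L    W    L    W
a=2:    L    W    L    W
a=3:    W    W    W    W
a=4:    W    L    W    L
a=5:    W    L    W    L
a=6:    W    L    W    L
a=7:    W    W    W    W
Cells with no legal move (terminal, hence L): (0,0), (1,0), (2,0).
The remaining L cells, each justified by listing all of its moves:
(0,2): only reaches (0,1)(W), which is W → L
(1,2): only reaches (1,1)(W), (0,1)(W), all W → L
(2,2): only reaches (2,1)(W), (1,1)(W), all W → L
(4,1): only reaches (1,1)(W), (0,1)(W), (4,0)(W), (3,0)(W), all W → L
(4,3): only reaches (1,3)(W), (0,3)(W), (4,2)(W), (4,0)(W), (3,2)(W), all W → L
(5,1): only reaches (2,1)(W), (1,1)(W), (0,1)(W), (5,0)(W), (4,0)(W), all W → L
(5,3): only reaches (2,3)(W), (1,3)(W), (0,3)(W), (5,2)(W), (5,0)(W), (4,2)(W), all W → L
(6,1): only reaches (3,1)(W), (2,1)(W), (1,1)(W), (6,0)(W), (5,0)(W), all W → L
(6,3): only reaches (3,3)(W), (2,3)(W), (1,3)(W), (6,2)(W), (6,0)(W), (5,2)(W), all W → L
Every other cell has at least one move into one of the L cells above, so it is W.
From (7,3), the L positions reachable in one move are: (4,3).

Move to (4,3).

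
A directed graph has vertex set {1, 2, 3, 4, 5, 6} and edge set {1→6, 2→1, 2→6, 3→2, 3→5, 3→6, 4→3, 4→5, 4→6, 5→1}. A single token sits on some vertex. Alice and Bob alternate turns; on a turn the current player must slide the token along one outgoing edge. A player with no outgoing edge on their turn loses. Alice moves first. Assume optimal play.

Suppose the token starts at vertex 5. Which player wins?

Bob wins.

Classify positions by backward induction: terminal positions (no move available) are L. From any other position, the mover wins iff some move reaches an L.
Every edge goes from a vertex to one that appears earlier in the order 6, 1, 2, 5, 3, 4, so processing vertices in that order labels each vertex after all of its successors.
6: no outgoing edge → L
1: W (go to 6, an L position)
2: W (go to 6, an L position)
5: L (sole option 1(W) is W)
3: W (go to 5, an L position)
4: W (go to 5, an L position)
Every move from 5 reaches a W position, so the mover loses.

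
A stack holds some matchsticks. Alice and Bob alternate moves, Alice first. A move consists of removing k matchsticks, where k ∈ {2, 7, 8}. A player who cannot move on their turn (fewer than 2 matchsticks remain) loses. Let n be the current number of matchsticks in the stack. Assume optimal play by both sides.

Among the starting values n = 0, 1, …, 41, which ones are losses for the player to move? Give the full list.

Use the standard recursion: the mover loses at a terminal position; elsewhere, the mover wins exactly when some move hands the opponent an L position.
n=0: no move → L
n=1: no move → L
n=2: →0(L), so W
n=3: →1(L), so W
n=4: →2(W) only, which is W, so L
n=5: →3(W) only, which is W, so L
n=6: →4(L), so W
n=7: →5(L), so W
n=8: →1(L), so W
n=9: →1(L), so W
n=10: →8(W), 3(W), 2(W) — all W, so L
n=11: →4(L), so W
n=12: →10(L), so W
n=13: →5(L), so W
n=14: →12(W), 7(W), 6(W) — all W, so L
n=15: →13(W), 8(W), 7(W) — all W, so L
n=16: →14(L), so W
n=17: →15(L), so W
n=18: →10(L), so W
n=19: →17(W), 12(W), 11(W) — all W, so L
n=20: →18(W), 13(W), 12(W) — all W, so L
n=21: →19(L), so W
n=22: →20(L), so W
n=23: →15(L), so W
n=24: →22(W), 17(W), 16(W) — all W, so L
n=25: →23(W), 18(W), 17(W) — all W, so L
n=26: →24(L), so W
n=27: →25(L), so W
n=28: →20(L), so W
n=29: →27(W), 22(W), 21(W) — all W, so L
n=30: →28(W), 23(W), 22(W) — all W, so L
n=31: →29(L), so W
n=32: →30(L), so W
n=33: →25(L), so W
n=34: →32(W), 27(W), 26(W) — all W, so L
n=35: →33(W), 28(W), 27(W) — all W, so L
n=36: →34(L), so W
n=37: →35(L), so W
n=38: →30(L), so W
n=39: →37(W), 32(W), 31(W) — all W, so L
n=40: →38(W), 33(W), 32(W) — all W, so L
n=41: →39(L), so W
The losing starting values of n are exactly the entries labelled L in this table (17 of them).

0, 1, 4, 5, 10, 14, 15, 19, 20, 24, 25, 29, 30, 34, 35, 39, 40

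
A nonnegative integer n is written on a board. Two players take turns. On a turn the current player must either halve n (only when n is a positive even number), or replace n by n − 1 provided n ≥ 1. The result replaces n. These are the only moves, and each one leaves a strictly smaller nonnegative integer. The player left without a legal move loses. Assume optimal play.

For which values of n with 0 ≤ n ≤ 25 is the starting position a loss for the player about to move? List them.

Compute win/loss labels from the base case upward. A position with no move is L. Any other position is W if it can reach an L in one move, else L.
n=0: no move → L
n=1: W (go to 0, an L position)
n=2: L (sole option 1(W) is W)
n=3: W (go to 2, an L position)
n=4: W (go to 2, an L position)
n=5: L (sole option 4(W) is W)
n=6: W (go to 5, an L position)
n=7: L (sole option 6(W) is W)
n=8: W (go to 7, an L position)
n=9: L (sole option 8(W) is W)
n=10: W (go to 5, an L position)
n=11: L (sole option 10(W) is W)
n=12: W (go to 11, an L position)
n=13: L (sole option 12(W) is W)
n=14: W (go to 7, an L position)
n=15: L (sole option 14(W) is W)
n=16: W (go to 15, an L position)
n=17: L (sole option 16(W) is W)
n=18: W (go to 9, an L position)
n=19: L (sole option 18(W) is W)
n=20: W (go to 19, an L position)
n=21: L (sole option 20(W) is W)
n=22: W (go to 11, an L position)
n=23: L (sole option 22(W) is W)
n=24: W (go to 23, an L position)
n=25: L (sole option 24(W) is W)
The losing starting values of n are exactly the entries labelled L in this table (13 of them).

0, 2, 5, 7, 9, 11, 13, 15, 17, 19, 21, 23, 25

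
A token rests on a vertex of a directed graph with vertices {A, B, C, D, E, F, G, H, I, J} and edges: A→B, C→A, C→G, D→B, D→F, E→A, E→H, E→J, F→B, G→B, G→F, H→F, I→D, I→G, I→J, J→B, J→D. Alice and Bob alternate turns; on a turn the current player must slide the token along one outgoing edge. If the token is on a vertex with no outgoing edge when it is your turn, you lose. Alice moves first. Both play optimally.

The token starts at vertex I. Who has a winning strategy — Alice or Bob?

Bob wins.

Work bottom-up. With no move the player to move loses. Otherwise the position is W if at least one move leads to an L position for the opponent, and L if every move leads to a W.
Every edge goes from a vertex to one that appears earlier in the order B, A, F, D, J, H, G, C, E, I, so processing vertices in that order labels each vertex after all of its successors.
B: no outgoing edge → L
A: can move to B, which is L ⇒ W
F: can move to B, which is L ⇒ W
D: can move to B, which is L ⇒ W
J: can move to B, which is L ⇒ W
H: the only move is to F(W), a W ⇒ L
G: can move to B, which is L ⇒ W
C: moves to G(W), A(W); every one is W ⇒ L
E: can move to H, which is L ⇒ W
I: moves to G(W), J(W), D(W); every one is W ⇒ L
The starting position I is L: whatever Alice does, the opponent receives a W position.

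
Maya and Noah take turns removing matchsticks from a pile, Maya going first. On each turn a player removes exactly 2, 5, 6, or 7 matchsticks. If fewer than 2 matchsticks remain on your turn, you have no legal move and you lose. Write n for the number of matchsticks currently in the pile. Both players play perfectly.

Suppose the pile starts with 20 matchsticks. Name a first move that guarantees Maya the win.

Classify positions by backward induction: terminal positions (no move available) are L. From any other position, the mover wins iff some move reaches an L.
n=0: no move → L
n=1: no move → L
n=2: can move to 0, which is L ⇒ W
n=3: can move to 1, which is L ⇒ W
n=4: the only move is to 2(W), a W ⇒ L
n=5: can move to 0, which is L ⇒ W
n=6: can move to 4, which is L ⇒ W
n=7: can move to 1, which is L ⇒ W
n=8: can move to 1, which is L ⇒ W
n=9: can move to 4, which is L ⇒ W
n=10: can move to 4, which is L ⇒ W
n=11: can move to 4, which is L ⇒ W
n=12: moves to 10(W), 7(W), 6(W), 5(W); every one is W ⇒ L
n=13: moves to 11(W), 8(W), 7(W), 6(W); every one is W ⇒ L
n=14: can move to 12, which is L ⇒ W
n=15: can move to 13, which is L ⇒ W
n=16: moves to 14(W), 11(W), 10(W), 9(W); every one is W ⇒ L
n=17: can move to 12, which is L ⇒ W
n=18: can move to 16, which is L ⇒ W
n=19: can move to 13, which is L ⇒ W
n=20: can move to 13, which is L ⇒ W
From 20, the L positions reachable in one move are: 13.

Remove 7, leaving 13.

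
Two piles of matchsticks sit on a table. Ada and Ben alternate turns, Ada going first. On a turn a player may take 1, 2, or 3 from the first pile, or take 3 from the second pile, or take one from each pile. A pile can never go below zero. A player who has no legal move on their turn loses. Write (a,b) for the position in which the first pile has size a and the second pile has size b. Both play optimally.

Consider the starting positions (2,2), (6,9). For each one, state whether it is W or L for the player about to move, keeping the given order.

(2,2): W, (6,9): L

Classify positions by backward induction: terminal positions (no move available) are L. From any other position, the mover wins iff some move reaches an L.
No move ever increases a pile, so every position that can arise here has a ≤ 6 and b ≤ 9; it is enough to label the cells with 0 ≤ a ≤ 6 and 0 ≤ b ≤ 9.
Every move lowers a or b (never raises either), so fill the grid row by row in increasing a, and left to right within a row: each cell's successors are then already labelled.
      b=0  b=1  b=2  b=3  b=4  b=5  b=6  b=7  b=8  b=9
a=0:    L    L    L    W    W    W    L    L    L    W
a=1:    W    W    W    W    L    L    W    W    W    W
a=2:    W    W    W    L    W    W    W    W    W    L
a=3:    W    W    W    W    W    W    W    W    W    W
a=4:    L    L    L    W    W    W    L    L    L    W
a=5:    W    W    W    W    L    L    W    W    W    W
a=6:    W    W    W    L    W    W    W    W    W    L
Cells with no legal move (terminal, hence L): (0,0), (0,1), (0,2).
The remaining L cells, each justified by listing all of its moves:
(0,6): L (sole option (0,3)(W) is W)
(0,7): L (sole option (0,4)(W) is W)
(0,8): L (sole option (0,5)(W) is W)
(1,4): L (options (0,4)(W), (1,1)(W), (0,3)(W) are all W)
(1,5): L (options (0,5)(W), (1,2)(W), (0,4)(W) are all W)
(2,3): L (options (1,3)(W), (0,3)(W), (2,0)(W), (1,2)(W) are all W)
(2,9): L (options (1,9)(W), (0,9)(W), (2,6)(W), (1,8)(W) are all W)
(4,0): L (options (3,0)(W), (2,0)(W), (1,0)(W) are all W)
(4,1): L (options (3,1)(W), (2,1)(W), (1,1)(W), (3,0)(W) are all W)
(4,2): L (options (3,2)(W), (2,2)(W), (1,2)(W), (3,1)(W) are all W)
(4,6): L (options (3,6)(W), (2,6)(W), (1,6)(W), (4,3)(W), (3,5)(W) are all W)
(4,7): L (options (3,7)(W), (2,7)(W), (1,7)(W), (4,4)(W), (3,6)(W) are all W)
(4,8): L (options (3,8)(W), (2,8)(W), (1,8)(W), (4,5)(W), (3,7)(W) are all W)
(5,4): L (options (4,4)(W), (3,4)(W), (2,4)(W), (5,1)(W), (4,3)(W) are all W)
(5,5): L (options (4,5)(W), (3,5)(W), (2,5)(W), (5,2)(W), (4,4)(W) are all W)
(6,3): L (options (5,3)(W), (4,3)(W), (3,3)(W), (6,0)(W), (5,2)(W) are all W)
(6,9): L (options (5,9)(W), (4,9)(W), (3,9)(W), (6,6)(W), (5,8)(W) are all W)
Every other cell has at least one move into one of the L cells above, so it is W.
(2,2): the move to (0,2) reaches an L cell, so W
(6,9): one of the L cells justified above, so L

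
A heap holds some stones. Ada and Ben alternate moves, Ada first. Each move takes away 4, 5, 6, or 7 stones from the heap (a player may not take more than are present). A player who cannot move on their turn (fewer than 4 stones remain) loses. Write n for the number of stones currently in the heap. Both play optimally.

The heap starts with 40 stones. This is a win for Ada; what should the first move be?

Remove 4, leaving 36.

Classify positions by backward induction: terminal positions (no move available) are L. From any other position, the mover wins iff some move reaches an L.
n=0: no move → L
n=1: no move → L
n=2: no move → L
n=3: no move → L
n=4: →0(L), so W
n=5: →1(L), so W
n=6: →2(L), so W
n=7: →3(L), so W
n=8: →3(L), so W
n=9: →3(L), so W
n=10: →3(L), so W
n=11: →7(W), 6(W), 5(W), 4(W) — all W, so L
n=12: →8(W), 7(W), 6(W), 5(W) — all W, so L
n=13: →9(W), 8(W), 7(W), 6(W) — all W, so L
n=14: →10(W), 9(W), 8(W), 7(W) — all W, so L
n=15: →11(L), so W
n=16: →12(L), so W
n=17: →13(L), so W
n=18: →14(L), so W
n=19: →14(L), so W
n=20: →14(L), so W
n=21: →14(L), so W
n=22: →18(W), 17(W), 16(W), 15(W) — all W, so L
n=23: →19(W), 18(W), 17(W), 16(W) — all W, so L
n=24: →20(W), 19(W), 18(W), 17(W) — all W, so L
n=25: →21(W), 20(W), 19(W), 18(W) — all W, so L
n=26: →22(L), so W
n=27: →23(L), so W
n=28: →24(L), so W
n=29: →25(L), so W
n=30: →25(L), so W
n=31: →25(L), so W
n=32: →25(L), so W
n=33: →29(W), 28(W), 27(W), 26(W) — all W, so L
n=34: →30(W), 29(W), 28(W), 27(W) — all W, so L
n=35: →31(W), 30(W), 29(W), 28(W) — all W, so L
n=36: →32(W), 31(W), 30(W), 29(W) — all W, so L
n=37: →33(L), so W
n=38: →34(L), so W
n=39: →35(L), so W
n=40: →36(L), so W
From 40, the L positions reachable in one move are: 36, 35, 34, 33. Any move reaching one of these is winning.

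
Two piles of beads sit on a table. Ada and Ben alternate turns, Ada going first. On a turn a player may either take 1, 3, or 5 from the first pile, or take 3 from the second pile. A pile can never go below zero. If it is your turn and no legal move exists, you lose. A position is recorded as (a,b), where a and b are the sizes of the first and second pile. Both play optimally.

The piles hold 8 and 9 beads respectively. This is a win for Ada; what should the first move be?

Move to (7,9).

Compute win/loss labels from the base case upward. A position with no move is L. Any other position is W if it can reach an L in one move, else L.
No move ever increases a pile, so every position that can arise here has a ≤ 8 and b ≤ 9; it is enough to label the cells with 0 ≤ a ≤ 8 and 0 ≤ b ≤ 9.
Every move lowers a or b (never raises either), so fill the grid row by row in increasing a, and left to right within a row: each cell's successors are then already labelled.
      b=0  b=1  b=2  b=3  b=4  b=5  b=6  b=7  b=8  b=9
a=0:    L    L    L    W    W    W    L    L    L    W
a=1:    W    W    W    L    L    L    W    W    W    L
a=2:    L    L    L    W    W    W    L    L    L    W
a=3:    W    W    W    L    L    L    W    W    W    L
a=4:    L    L    L    W    W    W    L    L    L    W
a=5:    W    W    W    L    L    L    W    W    W    L
a=6:    L    L    L    W    W    W    L    L    L    W
a=7:    W    W    W    L    L    L    W    W    W    L
a=8:    L    L    L    W    W    W    L    L    L    W
Cells with no legal move (terminal, hence L): (0,0), (0,1), (0,2).
The remaining L cells, each justified by listing all of its moves:
(0,6): L (sole option (0,3)(W) is W)
(0,7): L (sole option (0,4)(W) is W)
(0,8): L (sole option (0,5)(W) is W)
(1,3): L (options (0,3)(W), (1,0)(W) are all W)
(1,4): L (options (0,4)(W), (1,1)(W) are all W)
(1,5): L (options (0,5)(W), (1,2)(W) are all W)
(1,9): L (options (0,9)(W), (1,6)(W) are all W)
(2,0): L (sole option (1,0)(W) is W)
(2,1): L (sole option (1,1)(W) is W)
(2,2): L (sole option (1,2)(W) is W)
(2,6): L (options (1,6)(W), (2,3)(W) are all W)
(2,7): L (options (1,7)(W), (2,4)(W) are all W)
(2,8): L (options (1,8)(W), (2,5)(W) are all W)
(3,3): L (options (2,3)(W), (0,3)(W), (3,0)(W) are all W)
(3,4): L (options (2,4)(W), (0,4)(W), (3,1)(W) are all W)
(3,5): L (options (2,5)(W), (0,5)(W), (3,2)(W) are all W)
(3,9): L (options (2,9)(W), (0,9)(W), (3,6)(W) are all W)
(4,0): L (options (3,0)(W), (1,0)(W) are all W)
(4,1): L (options (3,1)(W), (1,1)(W) are all W)
(4,2): L (options (3,2)(W), (1,2)(W) are all W)
(4,6): L (options (3,6)(W), (1,6)(W), (4,3)(W) are all W)
(4,7): L (options (3,7)(W), (1,7)(W), (4,4)(W) are all W)
(4,8): L (options (3,8)(W), (1,8)(W), (4,5)(W) are all W)
(5,3): L (options (4,3)(W), (2,3)(W), (0,3)(W), (5,0)(W) are all W)
(5,4): L (options (4,4)(W), (2,4)(W), (0,4)(W), (5,1)(W) are all W)
(5,5): L (options (4,5)(W), (2,5)(W), (0,5)(W), (5,2)(W) are all W)
(5,9): L (options (4,9)(W), (2,9)(W), (0,9)(W), (5,6)(W) are all W)
(6,0): L (options (5,0)(W), (3,0)(W), (1,0)(W) are all W)
(6,1): L (options (5,1)(W), (3,1)(W), (1,1)(W) are all W)
(6,2): L (options (5,2)(W), (3,2)(W), (1,2)(W) are all W)
(6,6): L (options (5,6)(W), (3,6)(W), (1,6)(W), (6,3)(W) are all W)
(6,7): L (options (5,7)(W), (3,7)(W), (1,7)(W), (6,4)(W) are all W)
(6,8): L (options (5,8)(W), (3,8)(W), (1,8)(W), (6,5)(W) are all W)
(7,3): L (options (6,3)(W), (4,3)(W), (2,3)(W), (7,0)(W) are all W)
(7,4): L (options (6,4)(W), (4,4)(W), (2,4)(W), (7,1)(W) are all W)
(7,5): L (options (6,5)(W), (4,5)(W), (2,5)(W), (7,2)(W) are all W)
(7,9): L (options (6,9)(W), (4,9)(W), (2,9)(W), (7,6)(W) are all W)
(8,0): L (options (7,0)(W), (5,0)(W), (3,0)(W) are all W)
(8,1): L (options (7,1)(W), (5,1)(W), (3,1)(W) are all W)
(8,2): L (options (7,2)(W), (5,2)(W), (3,2)(W) are all W)
(8,6): L (options (7,6)(W), (5,6)(W), (3,6)(W), (8,3)(W) are all W)
(8,7): L (options (7,7)(W), (5,7)(W), (3,7)(W), (8,4)(W) are all W)
(8,8): L (options (7,8)(W), (5,8)(W), (3,8)(W), (8,5)(W) are all W)
Every other cell has at least one move into one of the L cells above, so it is W.
From (8,9), the L positions reachable in one move are: (7,9), (5,9), (3,9), (8,6). Any move reaching one of these is winning.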